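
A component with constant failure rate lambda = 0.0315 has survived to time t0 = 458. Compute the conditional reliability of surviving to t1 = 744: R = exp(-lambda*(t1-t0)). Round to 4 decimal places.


lambda = 0.0315
t0 = 458, t1 = 744
t1 - t0 = 286
lambda * (t1-t0) = 0.0315 * 286 = 9.009
R = exp(-9.009)
R = 0.0001

0.0001


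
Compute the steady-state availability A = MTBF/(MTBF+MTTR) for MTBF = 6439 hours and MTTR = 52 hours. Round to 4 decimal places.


MTBF = 6439
MTTR = 52
MTBF + MTTR = 6491
A = 6439 / 6491
A = 0.992

0.992


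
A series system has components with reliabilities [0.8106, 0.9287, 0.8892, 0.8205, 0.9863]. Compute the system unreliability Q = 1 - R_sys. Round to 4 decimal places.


Components: [0.8106, 0.9287, 0.8892, 0.8205, 0.9863]
After component 1: product = 0.8106
After component 2: product = 0.7528
After component 3: product = 0.6694
After component 4: product = 0.5492
After component 5: product = 0.5417
R_sys = 0.5417
Q = 1 - 0.5417 = 0.4583

0.4583


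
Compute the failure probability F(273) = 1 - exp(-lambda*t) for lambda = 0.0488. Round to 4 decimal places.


lambda = 0.0488, t = 273
lambda * t = 13.3224
exp(-13.3224) = 0.0
F(t) = 1 - 0.0
F(t) = 1.0

1.0


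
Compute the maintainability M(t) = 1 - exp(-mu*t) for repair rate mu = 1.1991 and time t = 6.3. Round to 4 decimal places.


mu = 1.1991, t = 6.3
mu * t = 1.1991 * 6.3 = 7.5543
exp(-7.5543) = 0.0005
M(t) = 1 - 0.0005
M(t) = 0.9995

0.9995


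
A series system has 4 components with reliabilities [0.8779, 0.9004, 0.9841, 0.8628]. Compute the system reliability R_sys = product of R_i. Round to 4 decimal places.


Components: [0.8779, 0.9004, 0.9841, 0.8628]
After component 1 (R=0.8779): product = 0.8779
After component 2 (R=0.9004): product = 0.7905
After component 3 (R=0.9841): product = 0.7779
After component 4 (R=0.8628): product = 0.6712
R_sys = 0.6712

0.6712


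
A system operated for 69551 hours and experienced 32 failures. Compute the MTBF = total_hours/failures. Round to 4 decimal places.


total_hours = 69551
failures = 32
MTBF = 69551 / 32
MTBF = 2173.4688

2173.4688


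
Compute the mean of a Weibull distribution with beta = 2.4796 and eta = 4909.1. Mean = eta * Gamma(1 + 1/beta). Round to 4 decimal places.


beta = 2.4796, eta = 4909.1
1/beta = 0.4033
1 + 1/beta = 1.4033
Gamma(1.4033) = 0.8871
Mean = 4909.1 * 0.8871
Mean = 4354.8112

4354.8112


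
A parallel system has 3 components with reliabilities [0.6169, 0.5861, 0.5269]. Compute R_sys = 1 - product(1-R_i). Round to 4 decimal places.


Components: [0.6169, 0.5861, 0.5269]
(1 - 0.6169) = 0.3831, running product = 0.3831
(1 - 0.5861) = 0.4139, running product = 0.1586
(1 - 0.5269) = 0.4731, running product = 0.075
Product of (1-R_i) = 0.075
R_sys = 1 - 0.075 = 0.925

0.925


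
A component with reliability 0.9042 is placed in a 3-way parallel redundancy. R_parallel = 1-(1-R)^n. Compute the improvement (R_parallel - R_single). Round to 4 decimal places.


R_single = 0.9042, n = 3
1 - R_single = 0.0958
(1 - R_single)^n = 0.0958^3 = 0.0009
R_parallel = 1 - 0.0009 = 0.9991
Improvement = 0.9991 - 0.9042
Improvement = 0.0949

0.0949


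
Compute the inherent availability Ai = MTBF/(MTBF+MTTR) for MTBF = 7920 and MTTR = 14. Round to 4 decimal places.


MTBF = 7920
MTTR = 14
MTBF + MTTR = 7934
Ai = 7920 / 7934
Ai = 0.9982

0.9982


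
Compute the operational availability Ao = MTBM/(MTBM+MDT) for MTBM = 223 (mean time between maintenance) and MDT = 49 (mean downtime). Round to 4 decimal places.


MTBM = 223
MDT = 49
MTBM + MDT = 272
Ao = 223 / 272
Ao = 0.8199

0.8199


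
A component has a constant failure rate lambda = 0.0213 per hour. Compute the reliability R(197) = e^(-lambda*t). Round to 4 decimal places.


lambda = 0.0213
t = 197
lambda * t = 4.1961
R(t) = e^(-4.1961)
R(t) = 0.0151

0.0151


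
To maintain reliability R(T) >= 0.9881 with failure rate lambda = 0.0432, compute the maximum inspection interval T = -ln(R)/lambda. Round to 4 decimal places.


R_target = 0.9881
lambda = 0.0432
-ln(0.9881) = 0.012
T = 0.012 / 0.0432
T = 0.2771

0.2771


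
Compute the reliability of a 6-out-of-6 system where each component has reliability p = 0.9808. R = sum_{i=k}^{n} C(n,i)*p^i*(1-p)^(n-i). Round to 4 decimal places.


k = 6, n = 6, p = 0.9808
i=6: C(6,6)=1 * 0.9808^6 * 0.0192^0 = 0.8902
R = sum of terms = 0.8902

0.8902


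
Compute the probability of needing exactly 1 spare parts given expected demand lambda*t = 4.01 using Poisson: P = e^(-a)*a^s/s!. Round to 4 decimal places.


a = 4.01, s = 1
e^(-a) = e^(-4.01) = 0.0181
a^s = 4.01^1 = 4.01
s! = 1
P = 0.0181 * 4.01 / 1
P = 0.0727

0.0727


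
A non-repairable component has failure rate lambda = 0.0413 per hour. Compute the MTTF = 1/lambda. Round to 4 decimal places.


lambda = 0.0413
MTTF = 1 / 0.0413
MTTF = 24.2131

24.2131


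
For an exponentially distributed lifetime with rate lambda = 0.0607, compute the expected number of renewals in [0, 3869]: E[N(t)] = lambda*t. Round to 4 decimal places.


lambda = 0.0607
t = 3869
E[N(t)] = lambda * t
E[N(t)] = 0.0607 * 3869
E[N(t)] = 234.8483

234.8483


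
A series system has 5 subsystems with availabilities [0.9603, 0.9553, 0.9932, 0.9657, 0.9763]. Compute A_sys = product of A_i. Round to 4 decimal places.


Subsystems: [0.9603, 0.9553, 0.9932, 0.9657, 0.9763]
After subsystem 1 (A=0.9603): product = 0.9603
After subsystem 2 (A=0.9553): product = 0.9174
After subsystem 3 (A=0.9932): product = 0.9111
After subsystem 4 (A=0.9657): product = 0.8799
After subsystem 5 (A=0.9763): product = 0.859
A_sys = 0.859

0.859


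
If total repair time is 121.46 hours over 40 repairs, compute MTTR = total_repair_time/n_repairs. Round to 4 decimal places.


total_repair_time = 121.46
n_repairs = 40
MTTR = 121.46 / 40
MTTR = 3.0365

3.0365


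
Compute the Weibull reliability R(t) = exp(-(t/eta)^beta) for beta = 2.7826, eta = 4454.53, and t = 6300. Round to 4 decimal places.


beta = 2.7826, eta = 4454.53, t = 6300
t/eta = 6300 / 4454.53 = 1.4143
(t/eta)^beta = 1.4143^2.7826 = 2.6235
R(t) = exp(-2.6235)
R(t) = 0.0725

0.0725


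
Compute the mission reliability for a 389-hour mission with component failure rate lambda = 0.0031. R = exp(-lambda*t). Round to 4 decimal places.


lambda = 0.0031
mission_time = 389
lambda * t = 0.0031 * 389 = 1.2059
R = exp(-1.2059)
R = 0.2994

0.2994


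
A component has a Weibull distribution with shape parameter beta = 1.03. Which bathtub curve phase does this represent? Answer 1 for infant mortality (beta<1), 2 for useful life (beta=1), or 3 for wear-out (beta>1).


beta = 1.03
Compare beta to 1:
beta < 1 => infant mortality (phase 1)
beta = 1 => useful life (phase 2)
beta > 1 => wear-out (phase 3)
Since beta = 1.03, this is wear-out (increasing failure rate)
Phase = 3

3


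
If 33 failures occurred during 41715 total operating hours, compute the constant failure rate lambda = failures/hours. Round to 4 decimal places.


failures = 33
total_hours = 41715
lambda = 33 / 41715
lambda = 0.0008

0.0008


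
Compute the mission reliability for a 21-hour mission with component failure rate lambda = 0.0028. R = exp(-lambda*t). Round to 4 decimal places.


lambda = 0.0028
mission_time = 21
lambda * t = 0.0028 * 21 = 0.0588
R = exp(-0.0588)
R = 0.9429

0.9429


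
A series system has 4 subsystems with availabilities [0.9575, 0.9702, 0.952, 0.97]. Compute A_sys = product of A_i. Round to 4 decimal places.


Subsystems: [0.9575, 0.9702, 0.952, 0.97]
After subsystem 1 (A=0.9575): product = 0.9575
After subsystem 2 (A=0.9702): product = 0.929
After subsystem 3 (A=0.952): product = 0.8844
After subsystem 4 (A=0.97): product = 0.8578
A_sys = 0.8578

0.8578


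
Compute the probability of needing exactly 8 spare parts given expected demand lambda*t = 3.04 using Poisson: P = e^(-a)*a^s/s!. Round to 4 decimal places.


a = 3.04, s = 8
e^(-a) = e^(-3.04) = 0.0478
a^s = 3.04^8 = 7294.3848
s! = 40320
P = 0.0478 * 7294.3848 / 40320
P = 0.0087

0.0087


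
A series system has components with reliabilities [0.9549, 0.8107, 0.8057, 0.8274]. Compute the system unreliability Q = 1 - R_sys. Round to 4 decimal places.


Components: [0.9549, 0.8107, 0.8057, 0.8274]
After component 1: product = 0.9549
After component 2: product = 0.7741
After component 3: product = 0.6237
After component 4: product = 0.5161
R_sys = 0.5161
Q = 1 - 0.5161 = 0.4839

0.4839


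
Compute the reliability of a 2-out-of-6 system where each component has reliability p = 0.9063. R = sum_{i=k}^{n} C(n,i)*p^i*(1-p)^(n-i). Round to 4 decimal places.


k = 2, n = 6, p = 0.9063
i=2: C(6,2)=15 * 0.9063^2 * 0.0937^4 = 0.0009
i=3: C(6,3)=20 * 0.9063^3 * 0.0937^3 = 0.0122
i=4: C(6,4)=15 * 0.9063^4 * 0.0937^2 = 0.0889
i=5: C(6,5)=6 * 0.9063^5 * 0.0937^1 = 0.3438
i=6: C(6,6)=1 * 0.9063^6 * 0.0937^0 = 0.5542
R = sum of terms = 1.0

1.0


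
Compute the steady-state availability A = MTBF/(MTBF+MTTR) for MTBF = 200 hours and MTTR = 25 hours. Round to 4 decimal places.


MTBF = 200
MTTR = 25
MTBF + MTTR = 225
A = 200 / 225
A = 0.8889

0.8889


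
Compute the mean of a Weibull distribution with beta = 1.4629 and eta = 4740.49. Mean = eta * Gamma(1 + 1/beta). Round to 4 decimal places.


beta = 1.4629, eta = 4740.49
1/beta = 0.6836
1 + 1/beta = 1.6836
Gamma(1.6836) = 0.9056
Mean = 4740.49 * 0.9056
Mean = 4293.1237

4293.1237


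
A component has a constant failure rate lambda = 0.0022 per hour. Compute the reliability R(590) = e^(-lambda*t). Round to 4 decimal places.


lambda = 0.0022
t = 590
lambda * t = 1.298
R(t) = e^(-1.298)
R(t) = 0.2731

0.2731


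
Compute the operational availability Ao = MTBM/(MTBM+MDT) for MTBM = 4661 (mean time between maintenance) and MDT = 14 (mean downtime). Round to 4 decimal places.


MTBM = 4661
MDT = 14
MTBM + MDT = 4675
Ao = 4661 / 4675
Ao = 0.997

0.997


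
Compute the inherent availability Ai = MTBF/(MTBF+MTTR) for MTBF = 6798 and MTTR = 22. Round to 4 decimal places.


MTBF = 6798
MTTR = 22
MTBF + MTTR = 6820
Ai = 6798 / 6820
Ai = 0.9968

0.9968


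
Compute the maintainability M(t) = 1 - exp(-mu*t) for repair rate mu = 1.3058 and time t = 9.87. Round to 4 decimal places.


mu = 1.3058, t = 9.87
mu * t = 1.3058 * 9.87 = 12.8882
exp(-12.8882) = 0.0
M(t) = 1 - 0.0
M(t) = 1.0

1.0


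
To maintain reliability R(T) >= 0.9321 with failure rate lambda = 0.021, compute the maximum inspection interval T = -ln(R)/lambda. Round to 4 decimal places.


R_target = 0.9321
lambda = 0.021
-ln(0.9321) = 0.0703
T = 0.0703 / 0.021
T = 3.3483

3.3483


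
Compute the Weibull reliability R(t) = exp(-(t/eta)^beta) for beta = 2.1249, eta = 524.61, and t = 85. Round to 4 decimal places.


beta = 2.1249, eta = 524.61, t = 85
t/eta = 85 / 524.61 = 0.162
(t/eta)^beta = 0.162^2.1249 = 0.0209
R(t) = exp(-0.0209)
R(t) = 0.9793

0.9793


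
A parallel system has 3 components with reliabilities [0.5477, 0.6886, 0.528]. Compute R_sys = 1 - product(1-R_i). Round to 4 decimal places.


Components: [0.5477, 0.6886, 0.528]
(1 - 0.5477) = 0.4523, running product = 0.4523
(1 - 0.6886) = 0.3114, running product = 0.1408
(1 - 0.528) = 0.472, running product = 0.0665
Product of (1-R_i) = 0.0665
R_sys = 1 - 0.0665 = 0.9335

0.9335


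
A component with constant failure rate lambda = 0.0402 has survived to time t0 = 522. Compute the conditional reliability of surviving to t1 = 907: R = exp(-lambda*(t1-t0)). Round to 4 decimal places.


lambda = 0.0402
t0 = 522, t1 = 907
t1 - t0 = 385
lambda * (t1-t0) = 0.0402 * 385 = 15.477
R = exp(-15.477)
R = 0.0

0.0


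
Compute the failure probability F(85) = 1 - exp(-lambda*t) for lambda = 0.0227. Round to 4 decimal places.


lambda = 0.0227, t = 85
lambda * t = 1.9295
exp(-1.9295) = 0.1452
F(t) = 1 - 0.1452
F(t) = 0.8548

0.8548


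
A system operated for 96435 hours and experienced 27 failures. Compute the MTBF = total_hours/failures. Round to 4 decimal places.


total_hours = 96435
failures = 27
MTBF = 96435 / 27
MTBF = 3571.6667

3571.6667


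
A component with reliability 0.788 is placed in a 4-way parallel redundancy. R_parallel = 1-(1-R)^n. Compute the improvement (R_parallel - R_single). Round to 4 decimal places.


R_single = 0.788, n = 4
1 - R_single = 0.212
(1 - R_single)^n = 0.212^4 = 0.002
R_parallel = 1 - 0.002 = 0.998
Improvement = 0.998 - 0.788
Improvement = 0.21

0.21


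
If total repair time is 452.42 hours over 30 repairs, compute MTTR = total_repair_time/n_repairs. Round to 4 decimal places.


total_repair_time = 452.42
n_repairs = 30
MTTR = 452.42 / 30
MTTR = 15.0807

15.0807


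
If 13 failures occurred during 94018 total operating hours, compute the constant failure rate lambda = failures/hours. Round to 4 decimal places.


failures = 13
total_hours = 94018
lambda = 13 / 94018
lambda = 0.0001

0.0001


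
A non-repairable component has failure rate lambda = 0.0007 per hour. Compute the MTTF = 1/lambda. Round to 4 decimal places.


lambda = 0.0007
MTTF = 1 / 0.0007
MTTF = 1428.5714

1428.5714


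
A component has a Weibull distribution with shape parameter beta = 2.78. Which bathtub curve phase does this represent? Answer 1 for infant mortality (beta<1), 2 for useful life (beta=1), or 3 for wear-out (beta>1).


beta = 2.78
Compare beta to 1:
beta < 1 => infant mortality (phase 1)
beta = 1 => useful life (phase 2)
beta > 1 => wear-out (phase 3)
Since beta = 2.78, this is wear-out (increasing failure rate)
Phase = 3

3


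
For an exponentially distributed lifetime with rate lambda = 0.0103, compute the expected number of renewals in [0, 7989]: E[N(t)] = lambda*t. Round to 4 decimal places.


lambda = 0.0103
t = 7989
E[N(t)] = lambda * t
E[N(t)] = 0.0103 * 7989
E[N(t)] = 82.2867

82.2867


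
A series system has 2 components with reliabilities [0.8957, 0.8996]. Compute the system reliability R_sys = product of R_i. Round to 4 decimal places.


Components: [0.8957, 0.8996]
After component 1 (R=0.8957): product = 0.8957
After component 2 (R=0.8996): product = 0.8058
R_sys = 0.8058

0.8058


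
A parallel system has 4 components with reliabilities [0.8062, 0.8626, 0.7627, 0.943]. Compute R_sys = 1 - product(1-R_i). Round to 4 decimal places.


Components: [0.8062, 0.8626, 0.7627, 0.943]
(1 - 0.8062) = 0.1938, running product = 0.1938
(1 - 0.8626) = 0.1374, running product = 0.0266
(1 - 0.7627) = 0.2373, running product = 0.0063
(1 - 0.943) = 0.057, running product = 0.0004
Product of (1-R_i) = 0.0004
R_sys = 1 - 0.0004 = 0.9996

0.9996


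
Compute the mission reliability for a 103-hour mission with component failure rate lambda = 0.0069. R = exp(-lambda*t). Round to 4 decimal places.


lambda = 0.0069
mission_time = 103
lambda * t = 0.0069 * 103 = 0.7107
R = exp(-0.7107)
R = 0.4913

0.4913


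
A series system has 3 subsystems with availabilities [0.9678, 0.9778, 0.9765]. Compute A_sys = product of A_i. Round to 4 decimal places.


Subsystems: [0.9678, 0.9778, 0.9765]
After subsystem 1 (A=0.9678): product = 0.9678
After subsystem 2 (A=0.9778): product = 0.9463
After subsystem 3 (A=0.9765): product = 0.9241
A_sys = 0.9241

0.9241


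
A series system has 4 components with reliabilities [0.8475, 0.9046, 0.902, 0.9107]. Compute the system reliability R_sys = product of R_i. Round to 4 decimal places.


Components: [0.8475, 0.9046, 0.902, 0.9107]
After component 1 (R=0.8475): product = 0.8475
After component 2 (R=0.9046): product = 0.7666
After component 3 (R=0.902): product = 0.6915
After component 4 (R=0.9107): product = 0.6298
R_sys = 0.6298

0.6298


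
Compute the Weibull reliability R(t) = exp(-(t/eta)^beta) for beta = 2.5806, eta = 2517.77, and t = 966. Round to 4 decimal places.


beta = 2.5806, eta = 2517.77, t = 966
t/eta = 966 / 2517.77 = 0.3837
(t/eta)^beta = 0.3837^2.5806 = 0.0844
R(t) = exp(-0.0844)
R(t) = 0.9191

0.9191


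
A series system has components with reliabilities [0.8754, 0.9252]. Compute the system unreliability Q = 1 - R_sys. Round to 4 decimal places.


Components: [0.8754, 0.9252]
After component 1: product = 0.8754
After component 2: product = 0.8099
R_sys = 0.8099
Q = 1 - 0.8099 = 0.1901

0.1901


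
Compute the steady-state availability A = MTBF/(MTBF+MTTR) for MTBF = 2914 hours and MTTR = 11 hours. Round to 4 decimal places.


MTBF = 2914
MTTR = 11
MTBF + MTTR = 2925
A = 2914 / 2925
A = 0.9962

0.9962


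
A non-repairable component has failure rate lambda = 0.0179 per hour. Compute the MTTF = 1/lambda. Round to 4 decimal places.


lambda = 0.0179
MTTF = 1 / 0.0179
MTTF = 55.8659

55.8659


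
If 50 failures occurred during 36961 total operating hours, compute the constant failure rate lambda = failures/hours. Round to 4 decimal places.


failures = 50
total_hours = 36961
lambda = 50 / 36961
lambda = 0.0014

0.0014


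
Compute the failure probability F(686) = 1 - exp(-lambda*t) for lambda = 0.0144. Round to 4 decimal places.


lambda = 0.0144, t = 686
lambda * t = 9.8784
exp(-9.8784) = 0.0001
F(t) = 1 - 0.0001
F(t) = 0.9999

0.9999


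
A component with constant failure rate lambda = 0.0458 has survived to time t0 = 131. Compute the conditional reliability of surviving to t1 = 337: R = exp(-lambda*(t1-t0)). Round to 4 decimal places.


lambda = 0.0458
t0 = 131, t1 = 337
t1 - t0 = 206
lambda * (t1-t0) = 0.0458 * 206 = 9.4348
R = exp(-9.4348)
R = 0.0001

0.0001


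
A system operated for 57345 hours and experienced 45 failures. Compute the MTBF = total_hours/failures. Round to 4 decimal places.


total_hours = 57345
failures = 45
MTBF = 57345 / 45
MTBF = 1274.3333

1274.3333


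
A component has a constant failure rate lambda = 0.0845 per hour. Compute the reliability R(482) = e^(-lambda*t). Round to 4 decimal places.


lambda = 0.0845
t = 482
lambda * t = 40.729
R(t) = e^(-40.729)
R(t) = 0.0

0.0


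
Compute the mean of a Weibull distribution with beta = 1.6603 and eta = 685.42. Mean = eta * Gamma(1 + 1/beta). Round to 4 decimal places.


beta = 1.6603, eta = 685.42
1/beta = 0.6023
1 + 1/beta = 1.6023
Gamma(1.6023) = 0.8938
Mean = 685.42 * 0.8938
Mean = 612.6123

612.6123


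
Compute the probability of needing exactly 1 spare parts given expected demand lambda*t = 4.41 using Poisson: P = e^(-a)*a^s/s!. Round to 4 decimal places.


a = 4.41, s = 1
e^(-a) = e^(-4.41) = 0.0122
a^s = 4.41^1 = 4.41
s! = 1
P = 0.0122 * 4.41 / 1
P = 0.0536

0.0536


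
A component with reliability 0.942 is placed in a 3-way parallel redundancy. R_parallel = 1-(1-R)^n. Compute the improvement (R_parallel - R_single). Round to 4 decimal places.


R_single = 0.942, n = 3
1 - R_single = 0.058
(1 - R_single)^n = 0.058^3 = 0.0002
R_parallel = 1 - 0.0002 = 0.9998
Improvement = 0.9998 - 0.942
Improvement = 0.0578

0.0578


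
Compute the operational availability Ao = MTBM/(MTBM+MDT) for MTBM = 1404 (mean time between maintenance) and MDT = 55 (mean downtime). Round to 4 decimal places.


MTBM = 1404
MDT = 55
MTBM + MDT = 1459
Ao = 1404 / 1459
Ao = 0.9623

0.9623


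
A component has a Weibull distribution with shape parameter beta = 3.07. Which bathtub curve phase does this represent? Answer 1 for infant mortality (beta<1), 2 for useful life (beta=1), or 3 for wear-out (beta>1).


beta = 3.07
Compare beta to 1:
beta < 1 => infant mortality (phase 1)
beta = 1 => useful life (phase 2)
beta > 1 => wear-out (phase 3)
Since beta = 3.07, this is wear-out (increasing failure rate)
Phase = 3

3


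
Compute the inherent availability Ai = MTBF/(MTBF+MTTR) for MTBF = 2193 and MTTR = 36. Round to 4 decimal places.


MTBF = 2193
MTTR = 36
MTBF + MTTR = 2229
Ai = 2193 / 2229
Ai = 0.9838

0.9838


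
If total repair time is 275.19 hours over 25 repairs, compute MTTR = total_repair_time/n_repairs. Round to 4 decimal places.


total_repair_time = 275.19
n_repairs = 25
MTTR = 275.19 / 25
MTTR = 11.0076

11.0076


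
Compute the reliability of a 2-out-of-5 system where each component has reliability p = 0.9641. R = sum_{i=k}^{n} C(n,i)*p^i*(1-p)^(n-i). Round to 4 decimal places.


k = 2, n = 5, p = 0.9641
i=2: C(5,2)=10 * 0.9641^2 * 0.0359^3 = 0.0004
i=3: C(5,3)=10 * 0.9641^3 * 0.0359^2 = 0.0115
i=4: C(5,4)=5 * 0.9641^4 * 0.0359^1 = 0.1551
i=5: C(5,5)=1 * 0.9641^5 * 0.0359^0 = 0.8329
R = sum of terms = 1.0

1.0


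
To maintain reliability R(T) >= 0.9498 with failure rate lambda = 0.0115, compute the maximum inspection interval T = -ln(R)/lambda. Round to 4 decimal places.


R_target = 0.9498
lambda = 0.0115
-ln(0.9498) = 0.0515
T = 0.0515 / 0.0115
T = 4.4786

4.4786


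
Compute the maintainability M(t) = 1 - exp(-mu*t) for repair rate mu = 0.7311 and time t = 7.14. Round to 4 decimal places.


mu = 0.7311, t = 7.14
mu * t = 0.7311 * 7.14 = 5.2201
exp(-5.2201) = 0.0054
M(t) = 1 - 0.0054
M(t) = 0.9946

0.9946


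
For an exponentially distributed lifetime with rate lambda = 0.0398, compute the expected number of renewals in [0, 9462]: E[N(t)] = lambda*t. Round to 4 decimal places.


lambda = 0.0398
t = 9462
E[N(t)] = lambda * t
E[N(t)] = 0.0398 * 9462
E[N(t)] = 376.5876

376.5876


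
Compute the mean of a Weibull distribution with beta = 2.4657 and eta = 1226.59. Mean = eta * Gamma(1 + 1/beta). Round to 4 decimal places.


beta = 2.4657, eta = 1226.59
1/beta = 0.4056
1 + 1/beta = 1.4056
Gamma(1.4056) = 0.887
Mean = 1226.59 * 0.887
Mean = 1087.9545

1087.9545


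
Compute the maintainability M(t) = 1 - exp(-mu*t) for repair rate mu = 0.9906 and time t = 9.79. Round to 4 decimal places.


mu = 0.9906, t = 9.79
mu * t = 0.9906 * 9.79 = 9.698
exp(-9.698) = 0.0001
M(t) = 1 - 0.0001
M(t) = 0.9999

0.9999


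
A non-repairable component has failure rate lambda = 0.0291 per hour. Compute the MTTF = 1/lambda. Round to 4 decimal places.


lambda = 0.0291
MTTF = 1 / 0.0291
MTTF = 34.3643

34.3643


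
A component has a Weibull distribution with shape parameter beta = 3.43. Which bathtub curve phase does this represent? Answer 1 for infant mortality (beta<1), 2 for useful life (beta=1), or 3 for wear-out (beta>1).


beta = 3.43
Compare beta to 1:
beta < 1 => infant mortality (phase 1)
beta = 1 => useful life (phase 2)
beta > 1 => wear-out (phase 3)
Since beta = 3.43, this is wear-out (increasing failure rate)
Phase = 3

3


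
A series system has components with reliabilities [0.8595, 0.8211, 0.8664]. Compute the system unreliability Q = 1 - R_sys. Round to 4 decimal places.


Components: [0.8595, 0.8211, 0.8664]
After component 1: product = 0.8595
After component 2: product = 0.7057
After component 3: product = 0.6114
R_sys = 0.6114
Q = 1 - 0.6114 = 0.3886

0.3886


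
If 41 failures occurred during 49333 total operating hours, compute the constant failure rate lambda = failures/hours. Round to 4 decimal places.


failures = 41
total_hours = 49333
lambda = 41 / 49333
lambda = 0.0008

0.0008


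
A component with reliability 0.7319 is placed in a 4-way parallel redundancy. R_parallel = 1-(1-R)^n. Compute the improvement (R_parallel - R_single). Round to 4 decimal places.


R_single = 0.7319, n = 4
1 - R_single = 0.2681
(1 - R_single)^n = 0.2681^4 = 0.0052
R_parallel = 1 - 0.0052 = 0.9948
Improvement = 0.9948 - 0.7319
Improvement = 0.2629

0.2629


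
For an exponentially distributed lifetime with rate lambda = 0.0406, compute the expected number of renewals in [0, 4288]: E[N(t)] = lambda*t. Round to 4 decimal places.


lambda = 0.0406
t = 4288
E[N(t)] = lambda * t
E[N(t)] = 0.0406 * 4288
E[N(t)] = 174.0928

174.0928


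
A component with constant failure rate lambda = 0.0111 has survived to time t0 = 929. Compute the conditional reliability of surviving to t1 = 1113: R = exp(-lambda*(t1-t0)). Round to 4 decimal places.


lambda = 0.0111
t0 = 929, t1 = 1113
t1 - t0 = 184
lambda * (t1-t0) = 0.0111 * 184 = 2.0424
R = exp(-2.0424)
R = 0.1297

0.1297


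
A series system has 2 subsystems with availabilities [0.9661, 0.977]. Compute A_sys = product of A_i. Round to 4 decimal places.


Subsystems: [0.9661, 0.977]
After subsystem 1 (A=0.9661): product = 0.9661
After subsystem 2 (A=0.977): product = 0.9439
A_sys = 0.9439

0.9439


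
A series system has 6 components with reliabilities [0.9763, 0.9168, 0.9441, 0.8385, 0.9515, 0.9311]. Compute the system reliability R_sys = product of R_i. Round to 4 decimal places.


Components: [0.9763, 0.9168, 0.9441, 0.8385, 0.9515, 0.9311]
After component 1 (R=0.9763): product = 0.9763
After component 2 (R=0.9168): product = 0.8951
After component 3 (R=0.9441): product = 0.845
After component 4 (R=0.8385): product = 0.7086
After component 5 (R=0.9515): product = 0.6742
After component 6 (R=0.9311): product = 0.6277
R_sys = 0.6277

0.6277


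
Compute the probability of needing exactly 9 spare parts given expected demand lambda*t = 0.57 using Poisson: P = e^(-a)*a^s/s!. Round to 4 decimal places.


a = 0.57, s = 9
e^(-a) = e^(-0.57) = 0.5655
a^s = 0.57^9 = 0.0064
s! = 362880
P = 0.5655 * 0.0064 / 362880
P = 0.0

0.0


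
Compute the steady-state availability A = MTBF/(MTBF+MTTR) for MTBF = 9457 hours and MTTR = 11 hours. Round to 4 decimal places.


MTBF = 9457
MTTR = 11
MTBF + MTTR = 9468
A = 9457 / 9468
A = 0.9988

0.9988


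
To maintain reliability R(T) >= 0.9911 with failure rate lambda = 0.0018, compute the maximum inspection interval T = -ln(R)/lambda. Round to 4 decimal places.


R_target = 0.9911
lambda = 0.0018
-ln(0.9911) = 0.0089
T = 0.0089 / 0.0018
T = 4.9666

4.9666


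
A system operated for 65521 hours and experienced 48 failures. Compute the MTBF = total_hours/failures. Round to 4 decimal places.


total_hours = 65521
failures = 48
MTBF = 65521 / 48
MTBF = 1365.0208

1365.0208


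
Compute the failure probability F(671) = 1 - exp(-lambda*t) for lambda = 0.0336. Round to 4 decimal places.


lambda = 0.0336, t = 671
lambda * t = 22.5456
exp(-22.5456) = 0.0
F(t) = 1 - 0.0
F(t) = 1.0

1.0


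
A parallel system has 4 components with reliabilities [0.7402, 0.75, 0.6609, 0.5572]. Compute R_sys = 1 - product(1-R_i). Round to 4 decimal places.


Components: [0.7402, 0.75, 0.6609, 0.5572]
(1 - 0.7402) = 0.2598, running product = 0.2598
(1 - 0.75) = 0.25, running product = 0.065
(1 - 0.6609) = 0.3391, running product = 0.022
(1 - 0.5572) = 0.4428, running product = 0.0098
Product of (1-R_i) = 0.0098
R_sys = 1 - 0.0098 = 0.9902

0.9902


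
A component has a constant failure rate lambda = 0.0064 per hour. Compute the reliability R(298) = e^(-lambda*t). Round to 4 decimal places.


lambda = 0.0064
t = 298
lambda * t = 1.9072
R(t) = e^(-1.9072)
R(t) = 0.1485

0.1485


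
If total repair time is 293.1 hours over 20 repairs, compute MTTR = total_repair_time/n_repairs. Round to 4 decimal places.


total_repair_time = 293.1
n_repairs = 20
MTTR = 293.1 / 20
MTTR = 14.655

14.655


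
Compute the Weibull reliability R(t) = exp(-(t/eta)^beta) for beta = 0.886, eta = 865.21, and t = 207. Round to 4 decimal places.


beta = 0.886, eta = 865.21, t = 207
t/eta = 207 / 865.21 = 0.2392
(t/eta)^beta = 0.2392^0.886 = 0.2816
R(t) = exp(-0.2816)
R(t) = 0.7546

0.7546


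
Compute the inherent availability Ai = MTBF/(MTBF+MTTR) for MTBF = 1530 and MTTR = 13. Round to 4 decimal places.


MTBF = 1530
MTTR = 13
MTBF + MTTR = 1543
Ai = 1530 / 1543
Ai = 0.9916

0.9916


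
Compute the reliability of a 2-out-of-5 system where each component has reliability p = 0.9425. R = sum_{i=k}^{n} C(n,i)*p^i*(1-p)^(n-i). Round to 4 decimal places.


k = 2, n = 5, p = 0.9425
i=2: C(5,2)=10 * 0.9425^2 * 0.0575^3 = 0.0017
i=3: C(5,3)=10 * 0.9425^3 * 0.0575^2 = 0.0277
i=4: C(5,4)=5 * 0.9425^4 * 0.0575^1 = 0.2269
i=5: C(5,5)=1 * 0.9425^5 * 0.0575^0 = 0.7437
R = sum of terms = 0.9999

0.9999


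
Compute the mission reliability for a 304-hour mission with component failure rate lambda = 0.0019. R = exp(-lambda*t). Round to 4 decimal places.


lambda = 0.0019
mission_time = 304
lambda * t = 0.0019 * 304 = 0.5776
R = exp(-0.5776)
R = 0.5612

0.5612


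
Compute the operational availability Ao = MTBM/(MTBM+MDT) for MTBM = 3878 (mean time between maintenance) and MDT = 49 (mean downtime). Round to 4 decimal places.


MTBM = 3878
MDT = 49
MTBM + MDT = 3927
Ao = 3878 / 3927
Ao = 0.9875

0.9875


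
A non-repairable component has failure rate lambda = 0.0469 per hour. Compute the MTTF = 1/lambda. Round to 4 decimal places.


lambda = 0.0469
MTTF = 1 / 0.0469
MTTF = 21.322

21.322


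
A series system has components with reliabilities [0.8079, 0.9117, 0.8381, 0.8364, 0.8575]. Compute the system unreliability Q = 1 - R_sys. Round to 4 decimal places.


Components: [0.8079, 0.9117, 0.8381, 0.8364, 0.8575]
After component 1: product = 0.8079
After component 2: product = 0.7366
After component 3: product = 0.6173
After component 4: product = 0.5163
After component 5: product = 0.4427
R_sys = 0.4427
Q = 1 - 0.4427 = 0.5573

0.5573


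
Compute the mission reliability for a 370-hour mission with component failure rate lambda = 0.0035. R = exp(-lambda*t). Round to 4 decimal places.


lambda = 0.0035
mission_time = 370
lambda * t = 0.0035 * 370 = 1.295
R = exp(-1.295)
R = 0.2739

0.2739


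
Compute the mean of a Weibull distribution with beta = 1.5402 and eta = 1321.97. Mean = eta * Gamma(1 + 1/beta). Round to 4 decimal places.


beta = 1.5402, eta = 1321.97
1/beta = 0.6493
1 + 1/beta = 1.6493
Gamma(1.6493) = 0.9
Mean = 1321.97 * 0.9
Mean = 1189.7809

1189.7809


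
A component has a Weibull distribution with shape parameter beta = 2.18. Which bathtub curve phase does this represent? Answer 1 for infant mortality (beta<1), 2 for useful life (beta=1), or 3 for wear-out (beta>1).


beta = 2.18
Compare beta to 1:
beta < 1 => infant mortality (phase 1)
beta = 1 => useful life (phase 2)
beta > 1 => wear-out (phase 3)
Since beta = 2.18, this is wear-out (increasing failure rate)
Phase = 3

3


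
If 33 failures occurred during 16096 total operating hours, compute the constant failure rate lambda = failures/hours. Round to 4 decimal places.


failures = 33
total_hours = 16096
lambda = 33 / 16096
lambda = 0.0021

0.0021


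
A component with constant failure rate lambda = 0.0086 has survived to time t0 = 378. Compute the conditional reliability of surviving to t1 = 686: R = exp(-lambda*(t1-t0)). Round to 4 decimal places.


lambda = 0.0086
t0 = 378, t1 = 686
t1 - t0 = 308
lambda * (t1-t0) = 0.0086 * 308 = 2.6488
R = exp(-2.6488)
R = 0.0707

0.0707


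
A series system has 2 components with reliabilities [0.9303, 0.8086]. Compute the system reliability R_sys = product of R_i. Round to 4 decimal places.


Components: [0.9303, 0.8086]
After component 1 (R=0.9303): product = 0.9303
After component 2 (R=0.8086): product = 0.7522
R_sys = 0.7522

0.7522


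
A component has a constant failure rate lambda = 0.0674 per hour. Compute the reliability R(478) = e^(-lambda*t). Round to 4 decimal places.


lambda = 0.0674
t = 478
lambda * t = 32.2172
R(t) = e^(-32.2172)
R(t) = 0.0

0.0


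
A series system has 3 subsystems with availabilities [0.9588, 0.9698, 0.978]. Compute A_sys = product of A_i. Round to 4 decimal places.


Subsystems: [0.9588, 0.9698, 0.978]
After subsystem 1 (A=0.9588): product = 0.9588
After subsystem 2 (A=0.9698): product = 0.9298
After subsystem 3 (A=0.978): product = 0.9094
A_sys = 0.9094

0.9094


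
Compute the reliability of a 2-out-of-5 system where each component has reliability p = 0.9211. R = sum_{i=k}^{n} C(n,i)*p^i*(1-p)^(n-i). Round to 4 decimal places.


k = 2, n = 5, p = 0.9211
i=2: C(5,2)=10 * 0.9211^2 * 0.0789^3 = 0.0042
i=3: C(5,3)=10 * 0.9211^3 * 0.0789^2 = 0.0486
i=4: C(5,4)=5 * 0.9211^4 * 0.0789^1 = 0.284
i=5: C(5,5)=1 * 0.9211^5 * 0.0789^0 = 0.663
R = sum of terms = 0.9998

0.9998


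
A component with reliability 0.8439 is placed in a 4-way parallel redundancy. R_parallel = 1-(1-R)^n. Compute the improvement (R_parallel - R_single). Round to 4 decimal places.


R_single = 0.8439, n = 4
1 - R_single = 0.1561
(1 - R_single)^n = 0.1561^4 = 0.0006
R_parallel = 1 - 0.0006 = 0.9994
Improvement = 0.9994 - 0.8439
Improvement = 0.1555

0.1555


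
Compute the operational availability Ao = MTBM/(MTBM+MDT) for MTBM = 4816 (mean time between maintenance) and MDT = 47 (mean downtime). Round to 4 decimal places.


MTBM = 4816
MDT = 47
MTBM + MDT = 4863
Ao = 4816 / 4863
Ao = 0.9903

0.9903


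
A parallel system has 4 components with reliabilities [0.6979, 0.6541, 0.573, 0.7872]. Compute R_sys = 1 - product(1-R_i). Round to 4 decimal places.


Components: [0.6979, 0.6541, 0.573, 0.7872]
(1 - 0.6979) = 0.3021, running product = 0.3021
(1 - 0.6541) = 0.3459, running product = 0.1045
(1 - 0.573) = 0.427, running product = 0.0446
(1 - 0.7872) = 0.2128, running product = 0.0095
Product of (1-R_i) = 0.0095
R_sys = 1 - 0.0095 = 0.9905

0.9905


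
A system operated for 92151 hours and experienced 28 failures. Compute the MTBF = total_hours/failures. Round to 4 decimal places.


total_hours = 92151
failures = 28
MTBF = 92151 / 28
MTBF = 3291.1071

3291.1071


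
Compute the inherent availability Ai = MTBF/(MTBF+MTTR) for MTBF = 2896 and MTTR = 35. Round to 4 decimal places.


MTBF = 2896
MTTR = 35
MTBF + MTTR = 2931
Ai = 2896 / 2931
Ai = 0.9881

0.9881


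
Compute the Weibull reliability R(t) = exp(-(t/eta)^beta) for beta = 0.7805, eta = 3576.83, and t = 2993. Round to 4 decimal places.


beta = 0.7805, eta = 3576.83, t = 2993
t/eta = 2993 / 3576.83 = 0.8368
(t/eta)^beta = 0.8368^0.7805 = 0.8702
R(t) = exp(-0.8702)
R(t) = 0.4189

0.4189


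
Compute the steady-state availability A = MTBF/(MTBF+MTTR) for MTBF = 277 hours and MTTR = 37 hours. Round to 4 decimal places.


MTBF = 277
MTTR = 37
MTBF + MTTR = 314
A = 277 / 314
A = 0.8822

0.8822


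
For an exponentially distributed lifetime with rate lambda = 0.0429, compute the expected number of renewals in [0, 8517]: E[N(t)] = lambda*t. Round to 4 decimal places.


lambda = 0.0429
t = 8517
E[N(t)] = lambda * t
E[N(t)] = 0.0429 * 8517
E[N(t)] = 365.3793

365.3793


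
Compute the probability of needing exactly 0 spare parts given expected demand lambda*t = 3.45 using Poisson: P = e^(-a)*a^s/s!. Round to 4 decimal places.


a = 3.45, s = 0
e^(-a) = e^(-3.45) = 0.0317
a^s = 3.45^0 = 1.0
s! = 1
P = 0.0317 * 1.0 / 1
P = 0.0317

0.0317


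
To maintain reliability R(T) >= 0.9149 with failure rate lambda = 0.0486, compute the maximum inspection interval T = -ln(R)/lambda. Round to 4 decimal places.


R_target = 0.9149
lambda = 0.0486
-ln(0.9149) = 0.0889
T = 0.0889 / 0.0486
T = 1.8301

1.8301


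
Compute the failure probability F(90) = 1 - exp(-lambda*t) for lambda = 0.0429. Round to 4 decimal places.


lambda = 0.0429, t = 90
lambda * t = 3.861
exp(-3.861) = 0.021
F(t) = 1 - 0.021
F(t) = 0.979

0.979


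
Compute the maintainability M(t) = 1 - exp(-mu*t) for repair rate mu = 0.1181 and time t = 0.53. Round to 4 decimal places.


mu = 0.1181, t = 0.53
mu * t = 0.1181 * 0.53 = 0.0626
exp(-0.0626) = 0.9393
M(t) = 1 - 0.9393
M(t) = 0.0607

0.0607


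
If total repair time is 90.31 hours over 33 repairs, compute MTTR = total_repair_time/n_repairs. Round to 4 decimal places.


total_repair_time = 90.31
n_repairs = 33
MTTR = 90.31 / 33
MTTR = 2.7367

2.7367


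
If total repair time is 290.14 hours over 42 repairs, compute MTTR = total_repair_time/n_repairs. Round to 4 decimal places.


total_repair_time = 290.14
n_repairs = 42
MTTR = 290.14 / 42
MTTR = 6.9081

6.9081


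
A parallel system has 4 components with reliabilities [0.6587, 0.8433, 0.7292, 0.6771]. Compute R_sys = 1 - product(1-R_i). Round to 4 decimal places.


Components: [0.6587, 0.8433, 0.7292, 0.6771]
(1 - 0.6587) = 0.3413, running product = 0.3413
(1 - 0.8433) = 0.1567, running product = 0.0535
(1 - 0.7292) = 0.2708, running product = 0.0145
(1 - 0.6771) = 0.3229, running product = 0.0047
Product of (1-R_i) = 0.0047
R_sys = 1 - 0.0047 = 0.9953

0.9953


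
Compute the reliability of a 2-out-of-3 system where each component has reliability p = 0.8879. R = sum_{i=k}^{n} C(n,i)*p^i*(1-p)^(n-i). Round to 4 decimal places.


k = 2, n = 3, p = 0.8879
i=2: C(3,2)=3 * 0.8879^2 * 0.1121^1 = 0.2651
i=3: C(3,3)=1 * 0.8879^3 * 0.1121^0 = 0.7
R = sum of terms = 0.9651

0.9651


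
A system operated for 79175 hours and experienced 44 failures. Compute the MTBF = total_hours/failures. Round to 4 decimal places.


total_hours = 79175
failures = 44
MTBF = 79175 / 44
MTBF = 1799.4318

1799.4318


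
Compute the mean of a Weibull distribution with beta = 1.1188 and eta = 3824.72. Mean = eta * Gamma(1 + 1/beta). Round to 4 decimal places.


beta = 1.1188, eta = 3824.72
1/beta = 0.8938
1 + 1/beta = 1.8938
Gamma(1.8938) = 0.9597
Mean = 3824.72 * 0.9597
Mean = 3670.4383

3670.4383


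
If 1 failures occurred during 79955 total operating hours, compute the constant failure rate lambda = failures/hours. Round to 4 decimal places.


failures = 1
total_hours = 79955
lambda = 1 / 79955
lambda = 0.0

0.0


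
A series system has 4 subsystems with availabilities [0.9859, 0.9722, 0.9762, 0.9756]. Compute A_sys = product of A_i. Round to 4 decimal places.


Subsystems: [0.9859, 0.9722, 0.9762, 0.9756]
After subsystem 1 (A=0.9859): product = 0.9859
After subsystem 2 (A=0.9722): product = 0.9585
After subsystem 3 (A=0.9762): product = 0.9357
After subsystem 4 (A=0.9756): product = 0.9128
A_sys = 0.9128

0.9128


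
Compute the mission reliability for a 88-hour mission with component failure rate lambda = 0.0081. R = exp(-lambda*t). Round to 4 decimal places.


lambda = 0.0081
mission_time = 88
lambda * t = 0.0081 * 88 = 0.7128
R = exp(-0.7128)
R = 0.4903

0.4903


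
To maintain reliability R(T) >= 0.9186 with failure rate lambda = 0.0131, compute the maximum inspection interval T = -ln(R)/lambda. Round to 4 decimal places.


R_target = 0.9186
lambda = 0.0131
-ln(0.9186) = 0.0849
T = 0.0849 / 0.0131
T = 6.4813

6.4813


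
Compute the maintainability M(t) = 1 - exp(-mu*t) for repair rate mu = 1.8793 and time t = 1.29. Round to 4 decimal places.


mu = 1.8793, t = 1.29
mu * t = 1.8793 * 1.29 = 2.4243
exp(-2.4243) = 0.0885
M(t) = 1 - 0.0885
M(t) = 0.9115

0.9115


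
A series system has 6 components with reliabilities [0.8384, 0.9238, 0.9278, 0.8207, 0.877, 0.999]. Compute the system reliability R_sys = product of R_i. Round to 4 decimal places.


Components: [0.8384, 0.9238, 0.9278, 0.8207, 0.877, 0.999]
After component 1 (R=0.8384): product = 0.8384
After component 2 (R=0.9238): product = 0.7745
After component 3 (R=0.9278): product = 0.7186
After component 4 (R=0.8207): product = 0.5898
After component 5 (R=0.877): product = 0.5172
After component 6 (R=0.999): product = 0.5167
R_sys = 0.5167

0.5167


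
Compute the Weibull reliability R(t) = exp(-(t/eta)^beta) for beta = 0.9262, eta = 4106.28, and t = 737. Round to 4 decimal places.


beta = 0.9262, eta = 4106.28, t = 737
t/eta = 737 / 4106.28 = 0.1795
(t/eta)^beta = 0.1795^0.9262 = 0.2037
R(t) = exp(-0.2037)
R(t) = 0.8157

0.8157


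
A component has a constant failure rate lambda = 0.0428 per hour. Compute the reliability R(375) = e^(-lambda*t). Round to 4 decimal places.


lambda = 0.0428
t = 375
lambda * t = 16.05
R(t) = e^(-16.05)
R(t) = 0.0

0.0


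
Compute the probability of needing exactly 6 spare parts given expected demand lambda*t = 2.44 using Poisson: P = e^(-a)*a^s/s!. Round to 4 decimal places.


a = 2.44, s = 6
e^(-a) = e^(-2.44) = 0.0872
a^s = 2.44^6 = 211.0275
s! = 720
P = 0.0872 * 211.0275 / 720
P = 0.0255

0.0255


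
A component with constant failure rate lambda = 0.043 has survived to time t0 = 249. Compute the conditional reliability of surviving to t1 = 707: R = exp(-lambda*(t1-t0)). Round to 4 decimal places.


lambda = 0.043
t0 = 249, t1 = 707
t1 - t0 = 458
lambda * (t1-t0) = 0.043 * 458 = 19.694
R = exp(-19.694)
R = 0.0

0.0
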